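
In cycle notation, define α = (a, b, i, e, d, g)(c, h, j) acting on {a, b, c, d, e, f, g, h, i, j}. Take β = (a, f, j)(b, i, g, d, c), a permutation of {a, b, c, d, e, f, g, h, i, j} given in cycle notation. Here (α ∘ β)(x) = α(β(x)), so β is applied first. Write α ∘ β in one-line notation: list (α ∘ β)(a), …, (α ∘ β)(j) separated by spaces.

f e i h d c g j a b

(α ∘ β)(x) = α(β(x)). Computing each image: α(β(a)) = α(f) = f, α(β(b)) = α(i) = e, α(β(c)) = α(b) = i, α(β(d)) = α(c) = h, α(β(e)) = α(e) = d, α(β(f)) = α(j) = c, α(β(g)) = α(d) = g, α(β(h)) = α(h) = j, α(β(i)) = α(g) = a, α(β(j)) = α(a) = b.
Hence α ∘ β = [f e i h d c g j a b].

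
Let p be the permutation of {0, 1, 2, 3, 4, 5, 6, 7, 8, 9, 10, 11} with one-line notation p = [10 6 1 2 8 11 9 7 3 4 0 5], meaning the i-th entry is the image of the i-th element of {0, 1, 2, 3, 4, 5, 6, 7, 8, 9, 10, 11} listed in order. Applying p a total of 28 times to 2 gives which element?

2

Tracing 2 → 1 → … returns to 2 after 7 steps, so 2 lies in a 7-cycle (1 6 9 4 8 3 2).
On a 7-cycle, p^7 is the identity, so p^28 = p^0 there (28 ≡ 0 mod 7).
So p^28(2) = 2.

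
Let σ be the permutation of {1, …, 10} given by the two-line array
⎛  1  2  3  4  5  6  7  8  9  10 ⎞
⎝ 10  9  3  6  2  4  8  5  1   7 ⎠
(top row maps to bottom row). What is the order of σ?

14

Decomposing into disjoint cycles gives cycle lengths 7, 2, 1.
The order is lcm(7, 2) = 14.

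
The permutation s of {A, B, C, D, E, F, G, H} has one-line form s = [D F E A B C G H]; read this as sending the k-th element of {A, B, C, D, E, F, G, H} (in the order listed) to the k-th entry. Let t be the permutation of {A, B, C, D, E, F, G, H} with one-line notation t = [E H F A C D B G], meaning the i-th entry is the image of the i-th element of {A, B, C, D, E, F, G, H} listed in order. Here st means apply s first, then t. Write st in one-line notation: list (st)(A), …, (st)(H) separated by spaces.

A D C E H F B G

For each element, apply s then t: A → D → A; B → F → D; C → E → C; D → A → E; E → B → H; F → C → F; G → G → B; H → H → G.
Collecting the images, st = [A D C E H F B G].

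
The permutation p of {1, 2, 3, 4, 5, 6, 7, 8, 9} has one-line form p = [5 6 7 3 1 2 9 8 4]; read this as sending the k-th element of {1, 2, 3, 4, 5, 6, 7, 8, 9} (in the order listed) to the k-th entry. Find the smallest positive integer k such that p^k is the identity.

Writing p as disjoint cycles, the cycle lengths are 4, 2, 2, 1.
The order is lcm(4, 2, 2) = 4.

4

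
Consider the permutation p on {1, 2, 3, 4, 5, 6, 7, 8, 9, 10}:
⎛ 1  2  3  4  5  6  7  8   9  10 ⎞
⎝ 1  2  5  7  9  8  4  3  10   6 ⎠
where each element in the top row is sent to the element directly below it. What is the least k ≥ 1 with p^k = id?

Decomposing into disjoint cycles gives cycle lengths 6, 2, 1, 1.
The order is lcm(6, 2) = 6.

6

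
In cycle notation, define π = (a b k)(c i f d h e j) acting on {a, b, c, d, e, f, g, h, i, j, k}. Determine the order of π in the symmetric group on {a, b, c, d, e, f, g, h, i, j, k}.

The cycle type of π is (7, 3, 1).
Since disjoint cycles commute, ord(π) = lcm(7, 3) = 21.

21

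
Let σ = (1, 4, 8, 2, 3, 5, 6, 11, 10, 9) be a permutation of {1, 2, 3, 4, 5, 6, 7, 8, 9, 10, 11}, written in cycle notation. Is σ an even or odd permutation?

The cycle lengths are 10, 1.
A cycle is odd iff its length is even; σ has 1 even-length cycle, so sgn(σ) = (−1)^1 and σ is odd.

odd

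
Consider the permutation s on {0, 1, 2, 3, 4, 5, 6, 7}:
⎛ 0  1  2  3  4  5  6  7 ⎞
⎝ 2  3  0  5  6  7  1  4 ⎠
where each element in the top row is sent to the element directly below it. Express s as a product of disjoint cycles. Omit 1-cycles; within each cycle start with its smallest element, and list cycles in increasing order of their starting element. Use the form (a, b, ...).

Iterating s from 0 gives 0 → 2 → 0; that is the 2-cycle (0, 2).
Continuing from each remaining unvisited element yields (0, 2)(1, 3, 5, 7, 4, 6).

(0, 2)(1, 3, 5, 7, 4, 6)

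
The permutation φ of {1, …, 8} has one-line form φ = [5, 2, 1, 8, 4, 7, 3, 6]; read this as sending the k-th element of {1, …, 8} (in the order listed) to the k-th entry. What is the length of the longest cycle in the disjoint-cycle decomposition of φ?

Decomposing into disjoint cycles gives (1 5 4 8 6 7 3); the longest has length 7.

7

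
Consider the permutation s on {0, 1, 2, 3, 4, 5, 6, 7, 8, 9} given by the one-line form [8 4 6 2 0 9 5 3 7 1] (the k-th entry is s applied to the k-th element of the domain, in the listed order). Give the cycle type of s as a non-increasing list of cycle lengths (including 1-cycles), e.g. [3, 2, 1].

[10]

The disjoint cycles are (0 8 7 3 2 6 5 9 1 4), with lengths 10 in non-increasing order.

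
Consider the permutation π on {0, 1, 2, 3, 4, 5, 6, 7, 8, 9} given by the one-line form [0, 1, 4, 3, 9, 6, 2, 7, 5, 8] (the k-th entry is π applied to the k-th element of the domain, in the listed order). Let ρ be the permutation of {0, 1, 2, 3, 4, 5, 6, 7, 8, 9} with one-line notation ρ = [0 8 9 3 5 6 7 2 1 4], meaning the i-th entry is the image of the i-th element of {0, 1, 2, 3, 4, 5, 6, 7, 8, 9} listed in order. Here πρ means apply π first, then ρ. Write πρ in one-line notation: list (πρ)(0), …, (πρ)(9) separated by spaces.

0 8 5 3 4 7 9 2 6 1

For each element, apply π then ρ: 0 → 0 → 0; 1 → 1 → 8; 2 → 4 → 5; 3 → 3 → 3; 4 → 9 → 4; 5 → 6 → 7; 6 → 2 → 9; 7 → 7 → 2; 8 → 5 → 6; 9 → 8 → 1.
So πρ in one-line form is 0 8 5 3 4 7 9 2 6 1.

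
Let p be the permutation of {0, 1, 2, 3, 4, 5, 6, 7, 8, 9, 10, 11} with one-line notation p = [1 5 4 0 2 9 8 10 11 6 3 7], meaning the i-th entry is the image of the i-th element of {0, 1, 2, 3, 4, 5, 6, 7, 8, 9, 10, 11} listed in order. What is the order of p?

The disjoint-cycle form of p has cycle lengths 10, 2.
The order is lcm(10, 2) = 10.

10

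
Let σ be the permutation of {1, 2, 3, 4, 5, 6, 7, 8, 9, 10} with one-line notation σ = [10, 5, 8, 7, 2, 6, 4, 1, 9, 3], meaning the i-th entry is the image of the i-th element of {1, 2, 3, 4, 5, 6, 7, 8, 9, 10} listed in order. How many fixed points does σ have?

The fixed points (elements with σ(x) = x) are {6, 9}, so there are 2.

2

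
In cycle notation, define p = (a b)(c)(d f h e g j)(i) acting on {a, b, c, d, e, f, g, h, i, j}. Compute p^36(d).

d lies in the 6-cycle (d f h e g j).
On a 6-cycle, p^6 is the identity, so p^36 = p^0 there (36 ≡ 0 mod 6).
So p^36(d) = d.

d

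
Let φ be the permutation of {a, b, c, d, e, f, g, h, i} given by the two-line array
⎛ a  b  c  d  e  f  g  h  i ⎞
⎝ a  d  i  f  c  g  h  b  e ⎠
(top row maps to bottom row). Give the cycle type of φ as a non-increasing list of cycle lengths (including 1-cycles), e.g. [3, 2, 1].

[5, 3, 1]

The disjoint cycles are (a)(b d f g h)(c i e), with lengths 5, 3, 1 in non-increasing order.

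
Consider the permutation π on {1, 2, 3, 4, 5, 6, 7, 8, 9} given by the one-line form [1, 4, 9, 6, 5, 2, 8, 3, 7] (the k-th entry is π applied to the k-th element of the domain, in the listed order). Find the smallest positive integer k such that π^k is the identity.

12

Writing π as disjoint cycles, the cycle lengths are 4, 3, 1, 1.
Since disjoint cycles commute, ord(π) = lcm(4, 3) = 12.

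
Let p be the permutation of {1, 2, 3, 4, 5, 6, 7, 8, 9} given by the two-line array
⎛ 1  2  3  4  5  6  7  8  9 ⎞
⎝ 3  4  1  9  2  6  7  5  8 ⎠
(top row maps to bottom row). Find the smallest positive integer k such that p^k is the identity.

10

The disjoint-cycle form of p has cycle lengths 5, 2, 1, 1.
The order is lcm(5, 2) = 10.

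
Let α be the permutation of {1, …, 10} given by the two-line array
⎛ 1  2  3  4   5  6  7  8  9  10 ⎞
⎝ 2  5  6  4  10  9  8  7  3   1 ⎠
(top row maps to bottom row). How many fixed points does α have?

1

The fixed points (elements with α(x) = x) are {4}, so there is 1.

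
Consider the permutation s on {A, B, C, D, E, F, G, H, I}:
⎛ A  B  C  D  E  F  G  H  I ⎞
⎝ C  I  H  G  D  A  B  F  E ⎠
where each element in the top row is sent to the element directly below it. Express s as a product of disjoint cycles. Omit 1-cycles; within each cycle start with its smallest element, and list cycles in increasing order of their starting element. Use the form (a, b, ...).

(A, C, H, F)(B, I, E, D, G)

Iterating s from A gives A → C → H → F → A; that is the 4-cycle (A, C, H, F).
Repeating from the next unused element and collecting all non-trivial cycles gives (A, C, H, F)(B, I, E, D, G).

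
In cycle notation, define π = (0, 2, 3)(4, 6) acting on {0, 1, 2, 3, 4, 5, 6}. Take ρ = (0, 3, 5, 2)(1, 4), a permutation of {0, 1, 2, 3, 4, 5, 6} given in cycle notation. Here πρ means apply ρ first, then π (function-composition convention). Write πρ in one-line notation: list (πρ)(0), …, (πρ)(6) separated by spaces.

0 6 2 5 1 3 4

(πρ)(x) = π(ρ(x)). Computing each image: π(ρ(0)) = π(3) = 0, π(ρ(1)) = π(4) = 6, π(ρ(2)) = π(0) = 2, π(ρ(3)) = π(5) = 5, π(ρ(4)) = π(1) = 1, π(ρ(5)) = π(2) = 3, π(ρ(6)) = π(6) = 4.
Hence πρ = [0 6 2 5 1 3 4].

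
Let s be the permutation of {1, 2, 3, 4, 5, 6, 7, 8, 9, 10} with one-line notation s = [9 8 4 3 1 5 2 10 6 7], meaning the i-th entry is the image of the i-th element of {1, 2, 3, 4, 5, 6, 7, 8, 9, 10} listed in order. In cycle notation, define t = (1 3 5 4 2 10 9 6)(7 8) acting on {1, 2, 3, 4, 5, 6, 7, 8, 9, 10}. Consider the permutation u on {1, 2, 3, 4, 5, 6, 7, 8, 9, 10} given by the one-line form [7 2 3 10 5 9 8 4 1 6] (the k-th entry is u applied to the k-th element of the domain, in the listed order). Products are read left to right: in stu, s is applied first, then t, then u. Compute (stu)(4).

Apply the permutations in order: s(4) = 3, then t(3) = 5, then u(5) = 5. So (stu)(4) = 5.

5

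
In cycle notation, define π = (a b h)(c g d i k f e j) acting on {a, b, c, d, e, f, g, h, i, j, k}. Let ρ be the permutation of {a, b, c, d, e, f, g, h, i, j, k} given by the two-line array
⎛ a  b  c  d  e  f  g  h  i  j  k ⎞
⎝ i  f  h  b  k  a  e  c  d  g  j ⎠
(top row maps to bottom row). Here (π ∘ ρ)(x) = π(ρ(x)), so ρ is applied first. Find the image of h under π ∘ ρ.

ρ(h) = c, then π(c) = g; composing gives (π ∘ ρ)(h) = g.

g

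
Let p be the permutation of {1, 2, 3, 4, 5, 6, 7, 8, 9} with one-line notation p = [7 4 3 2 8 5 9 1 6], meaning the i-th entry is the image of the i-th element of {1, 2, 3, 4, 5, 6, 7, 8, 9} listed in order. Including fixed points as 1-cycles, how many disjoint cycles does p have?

3

The cycle decomposition is (1, 7, 9, 6, 5, 8)(2, 4)(3), which has 3 cycles (counting 1-cycles).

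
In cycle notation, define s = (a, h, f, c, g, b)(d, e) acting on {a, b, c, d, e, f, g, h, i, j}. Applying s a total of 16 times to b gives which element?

c

b lies in the 6-cycle (a, h, f, c, g, b).
On a 6-cycle, s^6 is the identity, so s^16 = s^4 there (16 ≡ 4 mod 6).
Advancing 4 steps from b: b → a → h → f → c.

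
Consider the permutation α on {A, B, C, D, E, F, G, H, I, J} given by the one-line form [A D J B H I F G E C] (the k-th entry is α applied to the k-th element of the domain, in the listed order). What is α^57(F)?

Tracing F → I → … returns to F after 5 steps, so F lies in a 5-cycle (E H G F I).
Since the cycle has length 5, α^57 acts on it the same as α^2 (57 mod 5 = 2).
Stepping 2 places around the cycle: F → I → E.

E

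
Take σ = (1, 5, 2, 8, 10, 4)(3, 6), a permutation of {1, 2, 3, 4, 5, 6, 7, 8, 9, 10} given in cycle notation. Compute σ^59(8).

8 lies in the 6-cycle (1, 5, 2, 8, 10, 4).
Since the cycle has length 6, σ^59 acts on it the same as σ^5 (59 mod 6 = 5).
Stepping 5 places around the cycle: 8 → 10 → 4 → 1 → 5 → 2.

2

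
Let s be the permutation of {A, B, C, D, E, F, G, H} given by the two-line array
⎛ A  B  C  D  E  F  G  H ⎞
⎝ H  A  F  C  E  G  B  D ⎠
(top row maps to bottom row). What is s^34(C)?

D

Tracing C → F → … returns to C after 7 steps, so C lies in a 7-cycle (A, H, D, C, F, G, B).
Powers repeat with period 7 on this cycle, and 34 mod 7 = 6, so s^34(C) = s^6(C).
Advancing 6 steps from C: C → F → G → B → A → H → D.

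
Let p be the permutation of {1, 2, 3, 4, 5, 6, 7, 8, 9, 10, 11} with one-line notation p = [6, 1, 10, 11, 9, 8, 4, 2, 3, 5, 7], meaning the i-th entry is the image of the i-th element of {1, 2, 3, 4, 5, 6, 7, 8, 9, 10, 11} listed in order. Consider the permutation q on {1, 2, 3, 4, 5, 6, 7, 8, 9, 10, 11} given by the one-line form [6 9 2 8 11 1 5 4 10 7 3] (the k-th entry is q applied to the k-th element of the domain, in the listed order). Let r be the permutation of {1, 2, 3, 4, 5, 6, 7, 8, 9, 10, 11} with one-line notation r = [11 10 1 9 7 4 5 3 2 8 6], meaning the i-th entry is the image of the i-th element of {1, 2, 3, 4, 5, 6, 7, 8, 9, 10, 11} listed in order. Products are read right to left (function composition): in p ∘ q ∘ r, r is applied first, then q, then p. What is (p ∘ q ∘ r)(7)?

7

Chase 7: r(7) = 5; q(5) = 11; p(11) = 7. Hence (p ∘ q ∘ r)(7) = 7.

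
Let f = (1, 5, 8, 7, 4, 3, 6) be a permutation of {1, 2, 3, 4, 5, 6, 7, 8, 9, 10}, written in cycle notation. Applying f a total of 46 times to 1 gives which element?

4

1 lies in the 7-cycle (1, 5, 8, 7, 4, 3, 6).
On a 7-cycle, f^7 is the identity, so f^46 = f^4 there (46 ≡ 4 mod 7).
Advancing 4 steps from 1: 1 → 5 → 8 → 7 → 4.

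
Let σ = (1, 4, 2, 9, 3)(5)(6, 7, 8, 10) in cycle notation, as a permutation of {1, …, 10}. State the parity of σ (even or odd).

The cycle lengths are 5, 4, 1.
A cycle of length ℓ contributes ℓ−1 transpositions, so σ is a product of 4 + 3 = 7 transpositions — odd.

odd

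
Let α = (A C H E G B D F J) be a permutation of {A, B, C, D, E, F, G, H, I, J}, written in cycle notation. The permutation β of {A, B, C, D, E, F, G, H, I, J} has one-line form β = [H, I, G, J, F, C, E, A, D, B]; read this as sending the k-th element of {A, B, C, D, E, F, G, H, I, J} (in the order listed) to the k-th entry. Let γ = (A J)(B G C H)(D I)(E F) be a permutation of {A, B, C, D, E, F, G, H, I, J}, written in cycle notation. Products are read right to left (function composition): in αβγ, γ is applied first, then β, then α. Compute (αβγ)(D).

F

Apply the permutations in order: γ(D) = I, then β(I) = D, then α(D) = F. So (αβγ)(D) = F.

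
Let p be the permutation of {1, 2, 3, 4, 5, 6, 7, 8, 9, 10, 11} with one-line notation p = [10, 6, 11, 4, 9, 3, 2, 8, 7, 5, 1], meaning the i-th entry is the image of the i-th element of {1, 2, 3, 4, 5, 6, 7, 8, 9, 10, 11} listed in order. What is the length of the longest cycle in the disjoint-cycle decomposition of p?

Decomposing into disjoint cycles gives (1, 10, 5, 9, 7, 2, 6, 3, 11); the longest has length 9.

9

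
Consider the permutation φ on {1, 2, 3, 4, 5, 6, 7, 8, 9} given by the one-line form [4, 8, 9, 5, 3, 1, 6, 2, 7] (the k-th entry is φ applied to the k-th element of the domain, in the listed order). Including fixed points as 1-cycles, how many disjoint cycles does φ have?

The cycle decomposition is (1, 4, 5, 3, 9, 7, 6)(2, 8), which has 2 cycles (counting 1-cycles).

2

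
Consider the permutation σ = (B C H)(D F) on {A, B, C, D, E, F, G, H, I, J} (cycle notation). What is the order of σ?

The cycle type of σ is (3, 2, 1, 1, 1, 1, 1).
The order is lcm(3, 2) = 6.

6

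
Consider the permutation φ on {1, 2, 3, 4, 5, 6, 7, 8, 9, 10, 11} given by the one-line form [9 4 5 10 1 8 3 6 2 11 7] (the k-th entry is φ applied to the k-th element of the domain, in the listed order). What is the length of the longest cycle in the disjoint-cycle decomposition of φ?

9

Decomposing into disjoint cycles gives (1 9 2 4 10 11 7 3 5)(6 8); the longest has length 9.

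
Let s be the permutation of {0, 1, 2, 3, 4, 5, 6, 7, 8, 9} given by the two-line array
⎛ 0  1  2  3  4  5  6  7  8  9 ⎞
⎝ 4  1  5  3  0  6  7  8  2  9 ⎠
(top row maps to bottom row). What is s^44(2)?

Tracing 2 → 5 → … returns to 2 after 5 steps, so 2 lies in a 5-cycle (2 5 6 7 8).
Since the cycle has length 5, s^44 acts on it the same as s^4 (44 mod 5 = 4).
Advancing 4 steps from 2: 2 → 5 → 6 → 7 → 8.

8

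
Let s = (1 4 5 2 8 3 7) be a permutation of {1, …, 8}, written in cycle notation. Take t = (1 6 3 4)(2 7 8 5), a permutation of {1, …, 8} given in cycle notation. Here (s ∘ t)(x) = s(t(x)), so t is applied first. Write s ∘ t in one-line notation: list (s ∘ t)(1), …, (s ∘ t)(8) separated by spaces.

(s ∘ t)(x) = s(t(x)). Computing each image: s(t(1)) = s(6) = 6, s(t(2)) = s(7) = 1, s(t(3)) = s(4) = 5, s(t(4)) = s(1) = 4, s(t(5)) = s(2) = 8, s(t(6)) = s(3) = 7, s(t(7)) = s(8) = 3, s(t(8)) = s(5) = 2.
Hence s ∘ t = [6 1 5 4 8 7 3 2].

6 1 5 4 8 7 3 2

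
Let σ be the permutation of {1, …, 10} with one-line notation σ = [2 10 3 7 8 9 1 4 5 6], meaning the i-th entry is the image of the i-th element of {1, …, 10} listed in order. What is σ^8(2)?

1

Tracing 2 → 10 → … returns to 2 after 9 steps, so 2 lies in a 9-cycle (1, 2, 10, 6, 9, 5, 8, 4, 7).
Stepping 8 places around the cycle: 2 → 10 → 6 → 9 → 5 → 8 → 4 → 7 → 1.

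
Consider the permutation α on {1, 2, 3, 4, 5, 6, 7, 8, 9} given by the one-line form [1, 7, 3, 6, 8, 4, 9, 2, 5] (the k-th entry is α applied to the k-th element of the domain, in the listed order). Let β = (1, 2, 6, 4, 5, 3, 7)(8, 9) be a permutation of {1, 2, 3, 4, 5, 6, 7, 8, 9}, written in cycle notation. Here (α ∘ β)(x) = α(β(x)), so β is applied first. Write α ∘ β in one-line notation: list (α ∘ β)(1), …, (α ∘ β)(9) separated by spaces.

7 4 9 8 3 6 1 5 2

(α ∘ β)(x) = α(β(x)). Computing each image: α(β(1)) = α(2) = 7, α(β(2)) = α(6) = 4, α(β(3)) = α(7) = 9, α(β(4)) = α(5) = 8, α(β(5)) = α(3) = 3, α(β(6)) = α(4) = 6, α(β(7)) = α(1) = 1, α(β(8)) = α(9) = 5, α(β(9)) = α(8) = 2.
Hence α ∘ β = [7 4 9 8 3 6 1 5 2].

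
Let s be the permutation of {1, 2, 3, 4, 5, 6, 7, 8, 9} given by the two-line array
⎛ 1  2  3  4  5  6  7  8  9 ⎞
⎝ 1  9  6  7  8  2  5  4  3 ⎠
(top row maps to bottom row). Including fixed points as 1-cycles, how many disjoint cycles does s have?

3

The cycle decomposition is (1)(2, 9, 3, 6)(4, 7, 5, 8), which has 3 cycles (counting 1-cycles).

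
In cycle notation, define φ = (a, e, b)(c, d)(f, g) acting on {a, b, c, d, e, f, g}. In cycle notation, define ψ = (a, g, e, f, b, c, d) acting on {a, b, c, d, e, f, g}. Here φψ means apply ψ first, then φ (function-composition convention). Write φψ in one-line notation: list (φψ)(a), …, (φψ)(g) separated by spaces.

(φψ)(x) = φ(ψ(x)). Computing each image: φ(ψ(a)) = φ(g) = f, φ(ψ(b)) = φ(c) = d, φ(ψ(c)) = φ(d) = c, φ(ψ(d)) = φ(a) = e, φ(ψ(e)) = φ(f) = g, φ(ψ(f)) = φ(b) = a, φ(ψ(g)) = φ(e) = b.
Hence φψ = [f d c e g a b].

f d c e g a b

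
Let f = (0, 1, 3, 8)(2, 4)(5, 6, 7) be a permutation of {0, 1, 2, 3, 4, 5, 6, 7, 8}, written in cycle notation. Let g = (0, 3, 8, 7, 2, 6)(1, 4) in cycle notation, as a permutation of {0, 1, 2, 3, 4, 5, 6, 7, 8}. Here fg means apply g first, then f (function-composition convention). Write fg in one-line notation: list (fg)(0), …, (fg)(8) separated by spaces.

Chase each element through g then f: 0 → 3 → 8; 1 → 4 → 2; 2 → 6 → 7; 3 → 8 → 0; 4 → 1 → 3; 5 → 5 → 6; 6 → 0 → 1; 7 → 2 → 4; 8 → 7 → 5.
Collecting the images, fg = [8 2 7 0 3 6 1 4 5].

8 2 7 0 3 6 1 4 5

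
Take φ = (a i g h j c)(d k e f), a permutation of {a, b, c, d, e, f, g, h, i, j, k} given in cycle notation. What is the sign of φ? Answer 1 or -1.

1

The cycle lengths are 6, 4, 1.
A cycle is odd iff its length is even; φ has 2 even-length cycles, so sgn(φ) = (−1)^2 and φ is even.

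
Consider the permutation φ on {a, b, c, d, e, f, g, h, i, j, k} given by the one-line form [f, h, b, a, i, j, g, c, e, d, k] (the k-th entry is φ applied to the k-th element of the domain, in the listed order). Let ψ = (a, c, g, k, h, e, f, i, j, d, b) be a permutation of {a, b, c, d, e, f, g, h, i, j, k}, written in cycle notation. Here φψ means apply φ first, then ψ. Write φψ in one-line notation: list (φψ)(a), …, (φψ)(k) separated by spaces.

(φψ)(x) = ψ(φ(x)). Computing each image: ψ(φ(a)) = ψ(f) = i, ψ(φ(b)) = ψ(h) = e, ψ(φ(c)) = ψ(b) = a, ψ(φ(d)) = ψ(a) = c, ψ(φ(e)) = ψ(i) = j, ψ(φ(f)) = ψ(j) = d, ψ(φ(g)) = ψ(g) = k, ψ(φ(h)) = ψ(c) = g, ψ(φ(i)) = ψ(e) = f, ψ(φ(j)) = ψ(d) = b, ψ(φ(k)) = ψ(k) = h.
Hence φψ = [i e a c j d k g f b h].

i e a c j d k g f b h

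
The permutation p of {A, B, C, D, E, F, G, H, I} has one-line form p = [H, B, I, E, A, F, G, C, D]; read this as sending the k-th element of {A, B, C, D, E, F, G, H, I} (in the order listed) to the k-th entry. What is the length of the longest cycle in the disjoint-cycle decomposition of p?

6

Decomposing into disjoint cycles gives (A H C I D E); the longest has length 6.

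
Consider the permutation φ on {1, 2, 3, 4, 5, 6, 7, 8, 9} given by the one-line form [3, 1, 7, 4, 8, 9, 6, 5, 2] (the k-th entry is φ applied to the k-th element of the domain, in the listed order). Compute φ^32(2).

Tracing 2 → 1 → … returns to 2 after 6 steps, so 2 lies in a 6-cycle (1, 3, 7, 6, 9, 2).
Powers repeat with period 6 on this cycle, and 32 mod 6 = 2, so φ^32(2) = φ^2(2).
Stepping 2 places around the cycle: 2 → 1 → 3.

3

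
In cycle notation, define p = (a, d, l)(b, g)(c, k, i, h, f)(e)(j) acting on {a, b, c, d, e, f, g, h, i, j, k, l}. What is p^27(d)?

d

d lies in the 3-cycle (a, d, l).
Powers repeat with period 3 on this cycle, and 27 mod 3 = 0, so p^27(d) = p^0(d).
So p^27(d) = d.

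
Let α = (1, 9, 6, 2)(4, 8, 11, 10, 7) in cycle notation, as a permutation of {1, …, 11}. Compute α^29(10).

11

10 lies in the 5-cycle (4, 8, 11, 10, 7).
Since the cycle has length 5, α^29 acts on it the same as α^4 (29 mod 5 = 4).
Stepping 4 places around the cycle: 10 → 7 → 4 → 8 → 11.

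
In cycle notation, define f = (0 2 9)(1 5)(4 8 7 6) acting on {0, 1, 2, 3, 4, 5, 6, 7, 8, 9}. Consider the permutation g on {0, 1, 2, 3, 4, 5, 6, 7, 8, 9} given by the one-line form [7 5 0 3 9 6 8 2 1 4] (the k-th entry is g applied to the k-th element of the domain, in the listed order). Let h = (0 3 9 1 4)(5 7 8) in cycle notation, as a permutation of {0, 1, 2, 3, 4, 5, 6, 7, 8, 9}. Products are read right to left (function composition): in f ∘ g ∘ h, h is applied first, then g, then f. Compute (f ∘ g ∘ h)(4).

(f ∘ g ∘ h)(4) = f(g(h(4))). h(4) = 0, then g(0) = 7, then f(7) = 6, so the result is 6.

6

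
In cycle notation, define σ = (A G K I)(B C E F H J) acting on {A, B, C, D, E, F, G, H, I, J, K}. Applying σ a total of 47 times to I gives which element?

K

I lies in the 4-cycle (A G K I).
Since the cycle has length 4, σ^47 acts on it the same as σ^3 (47 mod 4 = 3).
Advancing 3 steps from I: I → A → G → K.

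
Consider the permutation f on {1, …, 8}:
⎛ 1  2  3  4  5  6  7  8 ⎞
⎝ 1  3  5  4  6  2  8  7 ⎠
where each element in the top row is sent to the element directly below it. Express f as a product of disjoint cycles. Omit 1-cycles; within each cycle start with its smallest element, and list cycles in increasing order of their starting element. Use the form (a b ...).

(2 3 5 6)(7 8)

Iterating f from 2 gives 2 → 3 → 5 → 6 → 2; that is the 4-cycle (2 3 5 6).
Continuing from each remaining unvisited element yields (2 3 5 6)(7 8).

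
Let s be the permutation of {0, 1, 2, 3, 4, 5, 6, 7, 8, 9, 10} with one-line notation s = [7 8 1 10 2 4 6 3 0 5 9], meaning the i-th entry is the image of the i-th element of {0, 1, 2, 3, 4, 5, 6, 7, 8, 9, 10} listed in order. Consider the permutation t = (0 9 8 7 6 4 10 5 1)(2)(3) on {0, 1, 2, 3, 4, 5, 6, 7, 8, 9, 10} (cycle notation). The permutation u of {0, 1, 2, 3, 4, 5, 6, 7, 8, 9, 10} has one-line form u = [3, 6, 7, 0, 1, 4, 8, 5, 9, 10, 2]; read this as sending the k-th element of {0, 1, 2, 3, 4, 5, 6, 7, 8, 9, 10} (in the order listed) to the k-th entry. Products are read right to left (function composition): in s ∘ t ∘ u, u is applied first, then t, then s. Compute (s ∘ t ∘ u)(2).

Chase 2: u(2) = 7; t(7) = 6; s(6) = 6. Hence (s ∘ t ∘ u)(2) = 6.

6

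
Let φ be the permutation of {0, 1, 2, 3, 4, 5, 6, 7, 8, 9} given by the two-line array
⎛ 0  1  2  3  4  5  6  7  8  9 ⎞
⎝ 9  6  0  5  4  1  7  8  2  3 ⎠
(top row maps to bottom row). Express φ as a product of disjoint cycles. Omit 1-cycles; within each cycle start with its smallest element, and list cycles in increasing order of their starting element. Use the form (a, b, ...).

Start at 0 and follow images: 0 → 9 → 3 → 5 → 1 → 6 → 7 → 8 → 2 → 0, giving the cycle (0, 9, 3, 5, 1, 6, 7, 8, 2).
Continuing from each remaining unvisited element yields (0, 9, 3, 5, 1, 6, 7, 8, 2).

(0, 9, 3, 5, 1, 6, 7, 8, 2)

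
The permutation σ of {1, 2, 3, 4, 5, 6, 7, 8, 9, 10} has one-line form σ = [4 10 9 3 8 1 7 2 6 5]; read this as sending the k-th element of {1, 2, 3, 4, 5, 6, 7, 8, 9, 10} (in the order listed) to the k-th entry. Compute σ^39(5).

Tracing 5 → 8 → … returns to 5 after 4 steps, so 5 lies in a 4-cycle (2, 10, 5, 8).
On a 4-cycle, σ^4 is the identity, so σ^39 = σ^3 there (39 ≡ 3 mod 4).
Stepping 3 places around the cycle: 5 → 8 → 2 → 10.

10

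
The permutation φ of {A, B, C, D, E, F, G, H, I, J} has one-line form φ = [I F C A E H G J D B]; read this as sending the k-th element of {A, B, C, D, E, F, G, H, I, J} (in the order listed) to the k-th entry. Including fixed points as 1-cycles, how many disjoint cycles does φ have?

5

The cycle decomposition is (A, I, D)(B, F, H, J)(C)(E)(G), which has 5 cycles (counting 1-cycles).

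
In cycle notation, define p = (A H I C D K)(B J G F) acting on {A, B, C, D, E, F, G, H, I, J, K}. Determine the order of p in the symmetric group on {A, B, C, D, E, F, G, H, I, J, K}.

The disjoint cycles have lengths 6, 4, 1.
The order is lcm(6, 4) = 12.

12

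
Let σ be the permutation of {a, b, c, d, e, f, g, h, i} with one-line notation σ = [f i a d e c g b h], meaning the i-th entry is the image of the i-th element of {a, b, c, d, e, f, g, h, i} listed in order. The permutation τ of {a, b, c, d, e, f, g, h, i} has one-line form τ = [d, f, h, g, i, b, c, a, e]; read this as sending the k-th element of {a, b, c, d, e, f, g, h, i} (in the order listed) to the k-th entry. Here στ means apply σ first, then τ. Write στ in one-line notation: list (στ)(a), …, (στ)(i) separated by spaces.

Chase each element through σ then τ: a → f → b; b → i → e; c → a → d; d → d → g; e → e → i; f → c → h; g → g → c; h → b → f; i → h → a.
So στ in one-line form is b e d g i h c f a.

b e d g i h c f a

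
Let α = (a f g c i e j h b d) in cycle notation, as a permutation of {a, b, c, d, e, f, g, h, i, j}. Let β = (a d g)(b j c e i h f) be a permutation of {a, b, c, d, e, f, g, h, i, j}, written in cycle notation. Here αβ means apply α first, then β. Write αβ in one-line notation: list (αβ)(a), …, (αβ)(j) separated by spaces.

b g h d c a e j i f

(αβ)(x) = β(α(x)). Computing each image: β(α(a)) = β(f) = b, β(α(b)) = β(d) = g, β(α(c)) = β(i) = h, β(α(d)) = β(a) = d, β(α(e)) = β(j) = c, β(α(f)) = β(g) = a, β(α(g)) = β(c) = e, β(α(h)) = β(b) = j, β(α(i)) = β(e) = i, β(α(j)) = β(h) = f.
Hence αβ = [b g h d c a e j i f].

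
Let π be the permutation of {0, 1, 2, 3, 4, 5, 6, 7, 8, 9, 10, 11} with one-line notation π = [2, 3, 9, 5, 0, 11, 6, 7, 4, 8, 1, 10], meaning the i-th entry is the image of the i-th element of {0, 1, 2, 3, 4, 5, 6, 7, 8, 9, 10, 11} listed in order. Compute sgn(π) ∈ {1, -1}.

In disjoint-cycle form the cycle lengths are 5, 5, 1, 1.
A cycle is odd iff its length is even; π has 0 even-length cycles, so sgn(π) = (−1)^0 and π is even.

1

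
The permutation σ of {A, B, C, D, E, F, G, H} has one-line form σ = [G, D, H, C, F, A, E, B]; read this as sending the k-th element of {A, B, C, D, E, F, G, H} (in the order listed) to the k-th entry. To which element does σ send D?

C

D is element number 4 of the domain, and entry number 4 of the one-line form is C, so σ(D) = C.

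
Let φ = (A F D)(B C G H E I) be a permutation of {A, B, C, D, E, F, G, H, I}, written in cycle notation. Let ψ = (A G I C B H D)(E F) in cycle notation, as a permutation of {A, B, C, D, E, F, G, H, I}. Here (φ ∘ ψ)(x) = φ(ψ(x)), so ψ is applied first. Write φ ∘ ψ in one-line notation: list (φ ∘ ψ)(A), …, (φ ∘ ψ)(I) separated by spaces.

(φ ∘ ψ)(x) = φ(ψ(x)). Computing each image: φ(ψ(A)) = φ(G) = H, φ(ψ(B)) = φ(H) = E, φ(ψ(C)) = φ(B) = C, φ(ψ(D)) = φ(A) = F, φ(ψ(E)) = φ(F) = D, φ(ψ(F)) = φ(E) = I, φ(ψ(G)) = φ(I) = B, φ(ψ(H)) = φ(D) = A, φ(ψ(I)) = φ(C) = G.
Hence φ ∘ ψ = [H E C F D I B A G].

H E C F D I B A G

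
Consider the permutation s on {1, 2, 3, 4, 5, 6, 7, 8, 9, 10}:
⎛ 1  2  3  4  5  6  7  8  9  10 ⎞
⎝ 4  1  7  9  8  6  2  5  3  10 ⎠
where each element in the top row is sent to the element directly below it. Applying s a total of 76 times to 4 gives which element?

Tracing 4 → 9 → … returns to 4 after 6 steps, so 4 lies in a 6-cycle (1, 4, 9, 3, 7, 2).
On a 6-cycle, s^6 is the identity, so s^76 = s^4 there (76 ≡ 4 mod 6).
Stepping 4 places around the cycle: 4 → 9 → 3 → 7 → 2.

2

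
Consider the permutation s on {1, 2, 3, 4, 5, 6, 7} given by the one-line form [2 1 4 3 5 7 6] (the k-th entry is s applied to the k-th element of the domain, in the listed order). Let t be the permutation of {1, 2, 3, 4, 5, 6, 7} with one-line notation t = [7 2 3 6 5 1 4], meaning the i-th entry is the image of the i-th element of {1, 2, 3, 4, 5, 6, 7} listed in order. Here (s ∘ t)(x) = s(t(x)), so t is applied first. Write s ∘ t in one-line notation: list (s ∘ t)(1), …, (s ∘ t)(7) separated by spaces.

6 1 4 7 5 2 3

Chase each element through t then s: 1 → 7 → 6; 2 → 2 → 1; 3 → 3 → 4; 4 → 6 → 7; 5 → 5 → 5; 6 → 1 → 2; 7 → 4 → 3.
So s ∘ t in one-line form is 6 1 4 7 5 2 3.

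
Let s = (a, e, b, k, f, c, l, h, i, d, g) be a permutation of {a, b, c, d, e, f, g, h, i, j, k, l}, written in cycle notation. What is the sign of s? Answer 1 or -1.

1

The cycle lengths are 11, 1.
A cycle is odd iff its length is even; s has 0 even-length cycles, so sgn(s) = (−1)^0 and s is even.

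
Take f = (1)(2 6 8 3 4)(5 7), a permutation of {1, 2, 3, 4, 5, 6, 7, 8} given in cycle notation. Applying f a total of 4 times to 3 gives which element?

8

3 lies in the 5-cycle (2 6 8 3 4).
Advancing 4 steps from 3: 3 → 4 → 2 → 6 → 8.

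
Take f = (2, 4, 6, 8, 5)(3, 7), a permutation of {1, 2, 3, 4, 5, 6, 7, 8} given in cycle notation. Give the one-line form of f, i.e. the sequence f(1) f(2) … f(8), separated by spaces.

Image by image: 1↦1, 2↦4, 3↦7, 4↦6, 5↦2, 6↦8, 7↦3, 8↦5.
So the one-line form is 1 4 7 6 2 8 3 5.

1 4 7 6 2 8 3 5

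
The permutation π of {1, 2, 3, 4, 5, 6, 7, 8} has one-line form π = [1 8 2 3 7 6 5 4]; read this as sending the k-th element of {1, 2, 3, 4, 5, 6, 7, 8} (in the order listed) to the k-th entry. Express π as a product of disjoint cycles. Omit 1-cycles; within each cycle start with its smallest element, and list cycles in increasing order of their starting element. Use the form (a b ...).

From 2: 2 → 8 → 4 → 3 → 2, closing the cycle (2 8 4 3).
Repeating from the next unused element and collecting all non-trivial cycles gives (2 8 4 3)(5 7).

(2 8 4 3)(5 7)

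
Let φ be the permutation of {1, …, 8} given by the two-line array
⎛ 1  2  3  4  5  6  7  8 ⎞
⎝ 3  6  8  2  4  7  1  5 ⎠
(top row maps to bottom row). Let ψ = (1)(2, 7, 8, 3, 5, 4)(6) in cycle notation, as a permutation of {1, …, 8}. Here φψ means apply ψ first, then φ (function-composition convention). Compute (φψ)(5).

ψ(5) = 4, then φ(4) = 2; composing gives (φψ)(5) = 2.

2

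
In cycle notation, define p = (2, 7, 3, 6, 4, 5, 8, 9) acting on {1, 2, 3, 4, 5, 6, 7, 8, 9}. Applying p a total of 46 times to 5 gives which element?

6

5 lies in the 8-cycle (2, 7, 3, 6, 4, 5, 8, 9).
Powers repeat with period 8 on this cycle, and 46 mod 8 = 6, so p^46(5) = p^6(5).
Stepping 6 places around the cycle: 5 → 8 → 9 → 2 → 7 → 3 → 6.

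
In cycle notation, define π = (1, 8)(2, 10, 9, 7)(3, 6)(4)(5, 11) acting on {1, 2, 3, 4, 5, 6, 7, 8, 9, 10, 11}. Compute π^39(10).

10 lies in the 4-cycle (2, 10, 9, 7).
On a 4-cycle, π^4 is the identity, so π^39 = π^3 there (39 ≡ 3 mod 4).
Stepping 3 places around the cycle: 10 → 9 → 7 → 2.

2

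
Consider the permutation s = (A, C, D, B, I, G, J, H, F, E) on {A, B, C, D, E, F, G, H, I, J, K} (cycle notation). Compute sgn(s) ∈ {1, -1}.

-1

The cycle lengths are 10, 1.
A cycle is odd iff its length is even; s has 1 even-length cycle, so sgn(s) = (−1)^1 and s is odd.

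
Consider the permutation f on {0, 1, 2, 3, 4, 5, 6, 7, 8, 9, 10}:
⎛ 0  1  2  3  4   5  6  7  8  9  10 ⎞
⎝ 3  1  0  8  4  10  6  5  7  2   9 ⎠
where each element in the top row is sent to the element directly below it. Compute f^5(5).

3

Tracing 5 → 10 → … returns to 5 after 8 steps, so 5 lies in an 8-cycle (0, 3, 8, 7, 5, 10, 9, 2).
Stepping 5 places around the cycle: 5 → 10 → 9 → 2 → 0 → 3.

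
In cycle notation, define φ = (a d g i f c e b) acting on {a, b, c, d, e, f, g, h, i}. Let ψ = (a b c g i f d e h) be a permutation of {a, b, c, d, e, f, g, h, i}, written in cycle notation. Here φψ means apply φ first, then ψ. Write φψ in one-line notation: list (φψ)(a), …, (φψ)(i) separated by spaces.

(φψ)(x) = ψ(φ(x)). Computing each image: ψ(φ(a)) = ψ(d) = e, ψ(φ(b)) = ψ(a) = b, ψ(φ(c)) = ψ(e) = h, ψ(φ(d)) = ψ(g) = i, ψ(φ(e)) = ψ(b) = c, ψ(φ(f)) = ψ(c) = g, ψ(φ(g)) = ψ(i) = f, ψ(φ(h)) = ψ(h) = a, ψ(φ(i)) = ψ(f) = d.
Hence φψ = [e b h i c g f a d].

e b h i c g f a d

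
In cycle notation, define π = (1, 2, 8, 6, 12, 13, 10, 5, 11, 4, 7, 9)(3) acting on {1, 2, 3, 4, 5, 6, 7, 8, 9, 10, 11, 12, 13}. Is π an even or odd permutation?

odd

The cycle lengths are 12, 1.
A cycle is odd iff its length is even; π has 1 even-length cycle, so sgn(π) = (−1)^1 and π is odd.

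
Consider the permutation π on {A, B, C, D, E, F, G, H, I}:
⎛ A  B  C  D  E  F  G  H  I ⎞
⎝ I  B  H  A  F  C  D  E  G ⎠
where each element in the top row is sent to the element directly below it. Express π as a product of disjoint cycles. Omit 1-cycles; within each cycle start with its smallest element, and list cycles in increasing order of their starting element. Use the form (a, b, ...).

Start at A and follow images: A → I → G → D → A, giving the cycle (A, I, G, D).
Repeating from the next unused element and collecting all non-trivial cycles gives (A, I, G, D)(C, H, E, F).

(A, I, G, D)(C, H, E, F)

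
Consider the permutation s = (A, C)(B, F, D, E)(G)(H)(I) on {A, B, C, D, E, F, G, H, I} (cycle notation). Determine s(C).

C appears in (A, C); the next entry (wrapping around) is A.

A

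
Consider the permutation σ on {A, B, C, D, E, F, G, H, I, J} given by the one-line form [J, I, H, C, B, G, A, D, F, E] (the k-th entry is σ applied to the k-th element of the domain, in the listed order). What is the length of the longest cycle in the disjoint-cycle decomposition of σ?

7

Decomposing into disjoint cycles gives (A J E B I F G)(C H D); the longest has length 7.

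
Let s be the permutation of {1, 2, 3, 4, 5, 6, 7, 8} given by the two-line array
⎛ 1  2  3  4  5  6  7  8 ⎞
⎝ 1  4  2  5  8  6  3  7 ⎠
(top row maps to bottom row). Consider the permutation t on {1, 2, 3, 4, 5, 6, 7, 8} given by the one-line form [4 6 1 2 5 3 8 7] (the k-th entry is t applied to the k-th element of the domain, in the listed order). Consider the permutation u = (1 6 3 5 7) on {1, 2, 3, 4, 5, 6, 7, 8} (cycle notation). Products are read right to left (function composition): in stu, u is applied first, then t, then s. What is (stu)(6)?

1

Apply the permutations in order: u(6) = 3, then t(3) = 1, then s(1) = 1. So (stu)(6) = 1.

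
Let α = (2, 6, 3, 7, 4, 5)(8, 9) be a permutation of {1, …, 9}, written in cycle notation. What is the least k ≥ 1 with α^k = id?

6

The disjoint cycles have lengths 6, 2, 1.
Since disjoint cycles commute, ord(α) = lcm(6, 2) = 6.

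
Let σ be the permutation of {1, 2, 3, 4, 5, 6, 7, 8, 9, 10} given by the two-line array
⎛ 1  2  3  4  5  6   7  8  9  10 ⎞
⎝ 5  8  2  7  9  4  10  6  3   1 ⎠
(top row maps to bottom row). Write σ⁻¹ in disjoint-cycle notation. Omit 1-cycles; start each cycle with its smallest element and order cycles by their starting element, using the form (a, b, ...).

The cycle decomposition of σ is (1, 5, 9, 3, 2, 8, 6, 4, 7, 10).
The inverse reverses every cycle; in canonical form, σ⁻¹ = (1, 10, 7, 4, 6, 8, 2, 3, 9, 5).

(1, 10, 7, 4, 6, 8, 2, 3, 9, 5)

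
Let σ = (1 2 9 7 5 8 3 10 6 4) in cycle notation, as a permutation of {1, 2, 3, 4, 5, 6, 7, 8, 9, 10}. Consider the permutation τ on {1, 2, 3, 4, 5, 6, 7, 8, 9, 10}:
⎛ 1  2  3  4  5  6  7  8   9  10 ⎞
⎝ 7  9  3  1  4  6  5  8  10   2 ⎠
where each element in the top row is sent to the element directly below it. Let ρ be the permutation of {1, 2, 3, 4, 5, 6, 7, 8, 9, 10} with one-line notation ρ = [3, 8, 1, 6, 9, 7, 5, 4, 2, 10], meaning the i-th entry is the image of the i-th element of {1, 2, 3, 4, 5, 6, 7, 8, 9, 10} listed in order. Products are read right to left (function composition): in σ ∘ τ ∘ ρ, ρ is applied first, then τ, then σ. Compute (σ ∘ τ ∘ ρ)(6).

8

Apply the permutations in order: ρ(6) = 7, then τ(7) = 5, then σ(5) = 8. So (σ ∘ τ ∘ ρ)(6) = 8.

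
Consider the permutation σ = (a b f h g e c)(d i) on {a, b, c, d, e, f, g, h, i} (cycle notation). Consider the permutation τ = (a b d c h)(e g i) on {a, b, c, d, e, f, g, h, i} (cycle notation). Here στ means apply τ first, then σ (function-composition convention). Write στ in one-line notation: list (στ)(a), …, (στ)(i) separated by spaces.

(στ)(x) = σ(τ(x)). Computing each image: σ(τ(a)) = σ(b) = f, σ(τ(b)) = σ(d) = i, σ(τ(c)) = σ(h) = g, σ(τ(d)) = σ(c) = a, σ(τ(e)) = σ(g) = e, σ(τ(f)) = σ(f) = h, σ(τ(g)) = σ(i) = d, σ(τ(h)) = σ(a) = b, σ(τ(i)) = σ(e) = c.
Hence στ = [f i g a e h d b c].

f i g a e h d b c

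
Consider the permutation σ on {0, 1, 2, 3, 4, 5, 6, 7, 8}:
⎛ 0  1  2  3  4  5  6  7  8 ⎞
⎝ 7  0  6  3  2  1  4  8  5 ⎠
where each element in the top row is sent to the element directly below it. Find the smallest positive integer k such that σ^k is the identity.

15

The disjoint-cycle form of σ has cycle lengths 5, 3, 1.
The order of σ is the least common multiple of its cycle lengths: lcm(5, 3) = 15.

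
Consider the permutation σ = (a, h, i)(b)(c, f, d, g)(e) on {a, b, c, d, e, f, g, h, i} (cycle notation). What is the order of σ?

12

The cycle type of σ is (4, 3, 1, 1).
The order of σ is the least common multiple of its cycle lengths: lcm(4, 3) = 12.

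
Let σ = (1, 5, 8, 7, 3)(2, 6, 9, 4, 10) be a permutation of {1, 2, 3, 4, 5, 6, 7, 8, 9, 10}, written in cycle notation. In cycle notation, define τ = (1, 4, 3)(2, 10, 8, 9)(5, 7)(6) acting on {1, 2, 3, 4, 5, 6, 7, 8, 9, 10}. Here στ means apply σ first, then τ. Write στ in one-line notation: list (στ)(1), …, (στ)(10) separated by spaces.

Chase each element through σ then τ: 1 → 5 → 7; 2 → 6 → 6; 3 → 1 → 4; 4 → 10 → 8; 5 → 8 → 9; 6 → 9 → 2; 7 → 3 → 1; 8 → 7 → 5; 9 → 4 → 3; 10 → 2 → 10.
So στ in one-line form is 7 6 4 8 9 2 1 5 3 10.

7 6 4 8 9 2 1 5 3 10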